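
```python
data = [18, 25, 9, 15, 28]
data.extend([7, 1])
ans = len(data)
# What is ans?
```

Trace:
`data = [18, 25, 9, 15, 28]` → data = [18, 25, 9, 15, 28]
`data.extend([7, 1])` → data = [18, 25, 9, 15, 28, 7, 1]
`ans = len(data)` → ans = 7
So ans = 7

Answer: 7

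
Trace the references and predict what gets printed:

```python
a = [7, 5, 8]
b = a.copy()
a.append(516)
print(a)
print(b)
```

Key concept: list.copy() creates independent copy.
Step by step:
`a = [7, 5, 8]` → a = [7, 5, 8]
`b = a.copy()` → b = [7, 5, 8]
`a.append(516)` → a = [7, 5, 8, 516]
`print(a)` → prints [7, 5, 8, 516]
`print(b)` → prints [7, 5, 8]

Answer:
[7, 5, 8, 516]
[7, 5, 8]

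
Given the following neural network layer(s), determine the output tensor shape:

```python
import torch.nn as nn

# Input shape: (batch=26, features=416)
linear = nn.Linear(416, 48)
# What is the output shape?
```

Input: (26, 416) -> Output: (26, 48)

Answer: (26, 48)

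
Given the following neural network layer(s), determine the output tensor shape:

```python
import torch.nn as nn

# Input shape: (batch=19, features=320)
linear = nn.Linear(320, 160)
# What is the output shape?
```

Input: (19, 320) -> Output: (19, 160)

Answer: (19, 160)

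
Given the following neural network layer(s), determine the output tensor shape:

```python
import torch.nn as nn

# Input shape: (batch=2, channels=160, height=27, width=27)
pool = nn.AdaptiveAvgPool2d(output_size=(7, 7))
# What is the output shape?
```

Input: (2, 160, 27, 27) -> Output: (2, 160, 7, 7)

Answer: (2, 160, 7, 7)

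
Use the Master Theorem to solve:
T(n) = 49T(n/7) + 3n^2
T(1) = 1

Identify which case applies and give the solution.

a=49, b=7, f(n)=3n^2. log_7(49) = 2. Since c=2 = 2, Case 2 applies: T(n) = Θ(n^log_b(a) · log n) = O(n^2 log n).

Answer: O(n^2 log n) - Case 2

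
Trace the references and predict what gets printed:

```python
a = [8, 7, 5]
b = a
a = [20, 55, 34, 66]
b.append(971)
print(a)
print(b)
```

Key concept: rebinding vs mutation: a is rebound to a new list, b still points at the original.
Step by step:
`a = [8, 7, 5]` → a = [8, 7, 5]
`b = a` → b = [8, 7, 5] (same object as a)
`a = [20, 55, 34, 66]` → a = [20, 55, 34, 66]
`b.append(971)` → b = [8, 7, 5, 971]
`print(a)` → prints [20, 55, 34, 66]
`print(b)` → prints [8, 7, 5, 971]

Answer:
[20, 55, 34, 66]
[8, 7, 5, 971]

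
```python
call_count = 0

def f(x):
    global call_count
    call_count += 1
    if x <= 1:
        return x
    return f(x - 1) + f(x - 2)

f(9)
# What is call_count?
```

Calls(x) = 1 + Calls(x-1) + Calls(x-2); Calls(0)=Calls(1)=1. For x=9 this gives 109.

Answer: 109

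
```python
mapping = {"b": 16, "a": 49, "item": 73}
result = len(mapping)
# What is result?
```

Trace:
`mapping = {"b": 16, "a": 49, "item": 73}` → mapping = {'b': 16, 'a': 49, 'item': 73}
`result = len(mapping)` → result = 3
So result = 3

Answer: 3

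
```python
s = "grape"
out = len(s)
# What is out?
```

Trace:
`s = "grape"` → s = 'grape'
`out = len(s)` → out = 5
So out = 5

Answer: 5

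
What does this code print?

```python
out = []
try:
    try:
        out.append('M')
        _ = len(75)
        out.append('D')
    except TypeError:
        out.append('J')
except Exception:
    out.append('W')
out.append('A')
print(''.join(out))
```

Execution trace: 'M' (inner try body) → 'J' (inner except TypeError) → 'A' (after the try/except). Output: MJA

Answer: MJA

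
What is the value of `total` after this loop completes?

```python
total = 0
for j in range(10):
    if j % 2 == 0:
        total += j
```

Sum of even numbers 0 to 9
`total` takes the values: 0 → 2 → 6 → 12 → 20

Answer: 20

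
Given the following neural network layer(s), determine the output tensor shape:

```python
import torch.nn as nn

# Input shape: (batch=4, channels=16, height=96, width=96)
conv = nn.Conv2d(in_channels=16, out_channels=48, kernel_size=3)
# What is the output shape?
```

Input: (4, 16, 96, 96) -> Output: (4, 48, 94, 94)

Answer: (4, 48, 94, 94)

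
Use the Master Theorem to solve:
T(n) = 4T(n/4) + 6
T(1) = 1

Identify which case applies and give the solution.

a=4, b=4, f(n)=6. log_4(4) = 1. Since c=0 < 1, Case 1 applies: T(n) = Θ(n^log_b(a)) = O(n).

Answer: O(n) - Case 1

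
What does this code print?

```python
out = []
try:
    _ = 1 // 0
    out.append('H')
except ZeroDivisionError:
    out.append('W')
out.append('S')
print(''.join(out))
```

Execution trace: 'W' (except ZeroDivisionError) → 'S' (after the try/except). Output: WS

Answer: WS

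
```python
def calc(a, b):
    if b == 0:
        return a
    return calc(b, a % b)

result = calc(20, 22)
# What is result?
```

calc(20, 22) -> calc(22, 20) -> calc(20, 2) -> calc(2, 0) -> 2

Answer: 2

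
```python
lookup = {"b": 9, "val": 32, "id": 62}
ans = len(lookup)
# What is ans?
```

Trace:
`lookup = {"b": 9, "val": 32, "id": 62}` → lookup = {'b': 9, 'val': 32, 'id': 62}
`ans = len(lookup)` → ans = 3
So ans = 3

Answer: 3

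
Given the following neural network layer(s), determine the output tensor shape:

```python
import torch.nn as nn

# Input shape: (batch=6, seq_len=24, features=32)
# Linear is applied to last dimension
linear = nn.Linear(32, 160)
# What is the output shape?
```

Input: (6, 24, 32) -> Output: (6, 24, 160)

Answer: (6, 24, 160)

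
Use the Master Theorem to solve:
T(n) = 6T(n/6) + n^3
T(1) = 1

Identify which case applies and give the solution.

a=6, b=6, f(n)=n^3. log_6(6) = 1. Since c=3 > 1 and the regularity condition holds (6(n/6)^3 = (6/6^3)n^3 with 6/6^3 < 1), Case 3 applies: T(n) = Θ(f(n)) = O(n^3).

Answer: O(n^3) - Case 3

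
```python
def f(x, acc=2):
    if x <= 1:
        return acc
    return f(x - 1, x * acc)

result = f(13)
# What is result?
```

Accumulator trace (n, acc): (13, 2) -> (12, 26) -> (11, 312) -> (10, 3432) -> (9, 34320) -> (8, 308880) -> (7, 2471040) -> (6, 17297280) -> (5, 103783680) -> (4, 518918400) -> (3, 2075673600) -> (2, 6227020800) -> (1, 12454041600) -> return 12454041600

Answer: 12454041600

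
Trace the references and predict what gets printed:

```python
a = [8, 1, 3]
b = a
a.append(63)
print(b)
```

Key concept: basic list aliasing.
Step by step:
`a = [8, 1, 3]` → a = [8, 1, 3]
`b = a` → b = [8, 1, 3] (same object as a)
`a.append(63)` → a = [8, 1, 3, 63] (same object as b); b = [8, 1, 3, 63] (same object as a)
`print(b)` → prints [8, 1, 3, 63]

Answer: [8, 1, 3, 63]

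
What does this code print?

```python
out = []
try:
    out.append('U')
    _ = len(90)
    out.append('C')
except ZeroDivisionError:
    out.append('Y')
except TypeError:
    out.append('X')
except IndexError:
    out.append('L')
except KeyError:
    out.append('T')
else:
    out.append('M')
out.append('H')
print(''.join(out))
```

Execution trace: 'U' (try body) → 'X' (except TypeError) → 'H' (after the try/except). Output: UXH

Answer: UXH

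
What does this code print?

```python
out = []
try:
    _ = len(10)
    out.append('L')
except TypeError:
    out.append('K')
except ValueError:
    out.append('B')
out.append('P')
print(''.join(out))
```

Execution trace: 'K' (except TypeError) → 'P' (after the try/except). Output: KP

Answer: KP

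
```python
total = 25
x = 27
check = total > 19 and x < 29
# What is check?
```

Trace:
`total = 25` → total = 25
`x = 27` → x = 27
`check = total > 19 and x < 29` → check = True
So check = True

Answer: True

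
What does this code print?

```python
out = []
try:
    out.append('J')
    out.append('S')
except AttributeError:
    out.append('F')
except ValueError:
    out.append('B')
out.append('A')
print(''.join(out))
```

Execution trace: 'J' (try body) → 'S' (try body, no exception) → 'A' (after the try/except). Output: JSA

Answer: JSA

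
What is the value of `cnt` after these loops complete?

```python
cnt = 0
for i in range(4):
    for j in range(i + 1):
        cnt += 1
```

Triangle: 1 + 2 + ... + 4
`cnt` takes the values: 0 → 1 → 2 → 3 → 4 → 5 → 6 → 7 → 8 → 9 → 10

Answer: 10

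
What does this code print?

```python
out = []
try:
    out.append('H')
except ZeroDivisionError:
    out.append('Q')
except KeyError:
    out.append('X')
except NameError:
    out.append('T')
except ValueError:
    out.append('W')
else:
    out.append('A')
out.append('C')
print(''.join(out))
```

Execution trace: 'H' (try body, no exception) → 'A' (else) → 'C' (after the try/except). Output: HAC

Answer: HAC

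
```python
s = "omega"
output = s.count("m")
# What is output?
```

Trace:
`s = "omega"` → s = 'omega'
`output = s.count("m")` → output = 1
So output = 1

Answer: 1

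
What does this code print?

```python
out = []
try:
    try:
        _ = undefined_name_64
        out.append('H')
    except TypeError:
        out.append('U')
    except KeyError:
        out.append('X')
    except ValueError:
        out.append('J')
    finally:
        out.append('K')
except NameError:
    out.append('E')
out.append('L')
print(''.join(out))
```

Execution trace: 'K' (finally) → 'E' (outer except NameError) → 'L' (after the try/except). Output: KEL

Answer: KEL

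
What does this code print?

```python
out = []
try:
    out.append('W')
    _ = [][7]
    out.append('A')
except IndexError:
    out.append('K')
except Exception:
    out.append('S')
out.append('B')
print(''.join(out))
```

Execution trace: 'W' (try body) → 'K' (except IndexError) → 'B' (after the try/except). Output: WKB

Answer: WKB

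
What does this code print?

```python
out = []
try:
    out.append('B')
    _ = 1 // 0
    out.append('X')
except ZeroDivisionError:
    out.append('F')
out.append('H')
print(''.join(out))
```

Execution trace: 'B' (try body) → 'F' (except ZeroDivisionError) → 'H' (after the try/except). Output: BFH

Answer: BFH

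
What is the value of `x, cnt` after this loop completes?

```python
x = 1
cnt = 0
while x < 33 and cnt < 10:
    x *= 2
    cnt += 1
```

Double until >= 33 or 10 iterations
`x, cnt` takes the values: (1, 0) → (2, 0) → (2, 1) → (4, 1) → (4, 2) → (8, 2) → (8, 3) → (16, 3) → (16, 4) → (32, 4) → (32, 5) → (64, 5) → (64, 6)

Answer: 64, 6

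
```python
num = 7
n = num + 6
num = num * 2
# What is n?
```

Trace:
`num = 7` → num = 7
`n = num + 6` → n = 13
`num = num * 2` → num = 14
So n = 13

Answer: 13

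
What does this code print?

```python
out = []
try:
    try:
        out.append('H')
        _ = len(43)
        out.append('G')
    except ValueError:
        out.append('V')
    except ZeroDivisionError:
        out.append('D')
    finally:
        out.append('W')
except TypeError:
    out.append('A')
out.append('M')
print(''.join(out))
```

Execution trace: 'H' (try body) → 'W' (finally) → 'A' (outer except TypeError) → 'M' (after the try/except). Output: HWAM

Answer: HWAM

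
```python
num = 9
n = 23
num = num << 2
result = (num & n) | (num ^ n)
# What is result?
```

Trace:
`num = 9` → num = 9
`n = 23` → n = 23
`num = num << 2` → num = 36
`result = (num & n) | (num ^ n)` → result = 55
So result = 55

Answer: 55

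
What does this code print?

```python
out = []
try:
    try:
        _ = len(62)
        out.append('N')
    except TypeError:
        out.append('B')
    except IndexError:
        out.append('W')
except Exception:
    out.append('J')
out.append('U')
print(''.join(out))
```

Execution trace: 'B' (inner except TypeError) → 'U' (after the try/except). Output: BU

Answer: BU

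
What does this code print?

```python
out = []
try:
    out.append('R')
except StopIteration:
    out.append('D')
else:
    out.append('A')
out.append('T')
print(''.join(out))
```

Execution trace: 'R' (try body, no exception) → 'A' (else) → 'T' (after the try/except). Output: RAT

Answer: RAT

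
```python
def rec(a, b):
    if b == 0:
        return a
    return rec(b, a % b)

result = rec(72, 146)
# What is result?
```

rec(72, 146) -> rec(146, 72) -> rec(72, 2) -> rec(2, 0) -> 2

Answer: 2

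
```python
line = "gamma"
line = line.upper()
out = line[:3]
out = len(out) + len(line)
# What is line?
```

Trace:
`line = "gamma"` → line = 'gamma'
`line = line.upper()` → line = 'GAMMA'
`out = line[:3]` → out = 'GAM'
`out = len(out) + len(line)` → out = 8
So line = 'GAMMA'

Answer: 'GAMMA'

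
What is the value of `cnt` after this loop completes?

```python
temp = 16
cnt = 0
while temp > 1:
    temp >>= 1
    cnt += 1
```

Count right shifts until 1
`cnt` takes the values: 0 → 1 → 2 → 3 → 4

Answer: 4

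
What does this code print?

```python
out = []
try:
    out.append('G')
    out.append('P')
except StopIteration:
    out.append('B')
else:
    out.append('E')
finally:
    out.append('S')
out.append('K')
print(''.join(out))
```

Execution trace: 'G' (try body) → 'P' (try body, no exception) → 'E' (else) → 'S' (finally) → 'K' (after the try/except). Output: GPESK

Answer: GPESK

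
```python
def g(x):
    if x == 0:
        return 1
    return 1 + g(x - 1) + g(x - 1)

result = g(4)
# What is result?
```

g(x) = 1 + 2·g(x-1), g(0)=1. Closed form: (1+1)·2^4 - 1 = 31.

Answer: 31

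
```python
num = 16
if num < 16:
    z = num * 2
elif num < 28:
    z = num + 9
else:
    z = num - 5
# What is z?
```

Trace:
`num = 16` → num = 16
`if num < 16: ...` → num < 16 is False, num < 28 is True → z = 25
So z = 25

Answer: 25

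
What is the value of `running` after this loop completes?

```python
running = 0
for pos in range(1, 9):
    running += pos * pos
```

Sum of squares 1² to 8² = 204
`running` takes the values: 0 → 1 → 5 → 14 → 30 → 55 → 91 → 140 → 204

Answer: 204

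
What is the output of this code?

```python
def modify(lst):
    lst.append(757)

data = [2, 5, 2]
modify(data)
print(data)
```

Key concept: function modifies passed list.
Step by step:
`data = [2, 5, 2]` → data = [2, 5, 2]
`modify(data)` → data = [2, 5, 2, 757]
`print(data)` → prints [2, 5, 2, 757]

Answer: [2, 5, 2, 757]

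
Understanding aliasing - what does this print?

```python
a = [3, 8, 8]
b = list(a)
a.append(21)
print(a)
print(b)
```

Key concept: list() constructor creates copy.
Step by step:
`a = [3, 8, 8]` → a = [3, 8, 8]
`b = list(a)` → b = [3, 8, 8]
`a.append(21)` → a = [3, 8, 8, 21]
`print(a)` → prints [3, 8, 8, 21]
`print(b)` → prints [3, 8, 8]

Answer:
[3, 8, 8, 21]
[3, 8, 8]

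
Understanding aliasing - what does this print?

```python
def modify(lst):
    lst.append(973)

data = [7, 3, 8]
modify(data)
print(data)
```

Key concept: function modifies passed list.
Step by step:
`data = [7, 3, 8]` → data = [7, 3, 8]
`modify(data)` → data = [7, 3, 8, 973]
`print(data)` → prints [7, 3, 8, 973]

Answer: [7, 3, 8, 973]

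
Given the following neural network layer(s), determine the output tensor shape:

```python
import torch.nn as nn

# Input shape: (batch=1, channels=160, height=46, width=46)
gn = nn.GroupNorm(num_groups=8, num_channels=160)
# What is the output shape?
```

Input: (1, 160, 46, 46) -> Output: (1, 160, 46, 46)

Answer: (1, 160, 46, 46)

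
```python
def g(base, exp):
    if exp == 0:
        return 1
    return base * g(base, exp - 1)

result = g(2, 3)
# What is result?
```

g(2, 3) = 2 * 2 * 2 = 8

Answer: 8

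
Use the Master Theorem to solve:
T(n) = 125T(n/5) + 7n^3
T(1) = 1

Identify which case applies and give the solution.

a=125, b=5, f(n)=7n^3. log_5(125) = 3. Since c=3 = 3, Case 2 applies: T(n) = Θ(n^log_b(a) · log n) = O(n^3 log n).

Answer: O(n^3 log n) - Case 2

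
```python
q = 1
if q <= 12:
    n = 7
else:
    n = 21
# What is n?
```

Trace:
`q = 1` → q = 1
`if q <= 12: ...` → q <= 12 is True → n = 7
So n = 7

Answer: 7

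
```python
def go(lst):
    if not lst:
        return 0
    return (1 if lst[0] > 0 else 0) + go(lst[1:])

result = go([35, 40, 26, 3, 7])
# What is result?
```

Count of positive elements in [35, 40, 26, 3, 7] = 5

Answer: 5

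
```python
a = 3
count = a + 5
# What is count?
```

Trace:
`a = 3` → a = 3
`count = a + 5` → count = 8
So count = 8

Answer: 8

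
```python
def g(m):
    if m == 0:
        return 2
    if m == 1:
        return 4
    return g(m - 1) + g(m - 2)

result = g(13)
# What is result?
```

Build up from base cases: g(0)=2, g(1)=4, g(2)=6, g(3)=10, g(4)=16, g(5)=26, g(6)=42, ..., g(13)=1220

Answer: 1220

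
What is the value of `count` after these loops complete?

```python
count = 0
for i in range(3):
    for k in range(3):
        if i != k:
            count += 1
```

3² - 3 (exclude diagonal)
`count` takes the values: 0 → 1 → 2 → 3 → 4 → 5 → 6

Answer: 6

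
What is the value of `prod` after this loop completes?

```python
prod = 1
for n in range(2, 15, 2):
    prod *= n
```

Product of even numbers 2 to 14
`prod` takes the values: 1 → 2 → 8 → 48 → 384 → 3840 → 46080 → 645120

Answer: 645120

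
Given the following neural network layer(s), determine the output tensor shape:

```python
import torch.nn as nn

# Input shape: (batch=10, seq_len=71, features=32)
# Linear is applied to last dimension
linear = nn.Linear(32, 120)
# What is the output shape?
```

Input: (10, 71, 32) -> Output: (10, 71, 120)

Answer: (10, 71, 120)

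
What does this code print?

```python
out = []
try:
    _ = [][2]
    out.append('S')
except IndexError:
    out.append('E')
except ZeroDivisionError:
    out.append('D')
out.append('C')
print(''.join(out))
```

Execution trace: 'E' (except IndexError) → 'C' (after the try/except). Output: EC

Answer: EC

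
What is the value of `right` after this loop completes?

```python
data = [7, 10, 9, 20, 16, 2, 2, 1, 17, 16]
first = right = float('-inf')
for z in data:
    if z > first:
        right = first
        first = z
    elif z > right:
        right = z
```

Second largest (with repeats) in [7, 10, 9, 20, 16, 2, 2, 1, 17, 16]
`right` takes the values: -inf → 7 → 9 → 10 → 16 → 17

Answer: 17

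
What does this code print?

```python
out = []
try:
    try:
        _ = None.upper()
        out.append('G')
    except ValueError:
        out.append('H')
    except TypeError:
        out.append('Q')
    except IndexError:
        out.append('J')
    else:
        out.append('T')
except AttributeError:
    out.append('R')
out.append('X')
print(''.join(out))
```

Execution trace: 'R' (outer except AttributeError) → 'X' (after the try/except). Output: RX

Answer: RX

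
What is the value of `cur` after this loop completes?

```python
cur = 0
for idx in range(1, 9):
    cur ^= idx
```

XOR of 1 to 8
`cur` takes the values: 0 → 1 → 3 → 0 → 4 → 1 → 7 → 0 → 8

Answer: 8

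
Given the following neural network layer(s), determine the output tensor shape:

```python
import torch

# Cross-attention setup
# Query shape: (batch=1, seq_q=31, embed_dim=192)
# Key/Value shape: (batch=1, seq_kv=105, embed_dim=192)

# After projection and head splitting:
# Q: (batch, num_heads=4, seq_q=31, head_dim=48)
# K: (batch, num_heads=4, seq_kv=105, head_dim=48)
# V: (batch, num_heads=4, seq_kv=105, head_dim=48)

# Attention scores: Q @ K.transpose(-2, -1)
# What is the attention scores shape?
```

Input: (1, 31, 192) -> Output: (1, 4, 31, 105)

Answer: (1, 4, 31, 105)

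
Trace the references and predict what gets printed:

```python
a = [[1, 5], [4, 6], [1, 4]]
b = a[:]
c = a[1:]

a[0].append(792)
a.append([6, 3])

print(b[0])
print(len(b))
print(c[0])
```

Key concept: slice with nested mutation.
Step by step:
`a = [[1, 5], [4, 6], [1, 4]]` → a = [[1, 5], [4, 6], [1, 4]]
`b = a[:]` → b = [[1, 5], [4, 6], [1, 4]]
`c = a[1:]` → c = [[4, 6], [1, 4]]
`a[0].append(792)` → a = [[1, 5, 792], [4, 6], [1, 4]]; b = [[1, 5, 792], [4, 6], [1, 4]]
`a.append([6, 3])` → a = [[1, 5, 792], [4, 6], [1, 4], [6, 3]]
`print(b[0])` → prints [1, 5, 792]
`print(len(b))` → prints 3
`print(c[0])` → prints [4, 6]

Answer:
[1, 5, 792]
3
[4, 6]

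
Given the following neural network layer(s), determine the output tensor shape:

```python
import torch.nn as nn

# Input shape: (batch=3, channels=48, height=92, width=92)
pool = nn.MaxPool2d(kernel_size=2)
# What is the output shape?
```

Input: (3, 48, 92, 92) -> Output: (3, 48, 46, 46)

Answer: (3, 48, 46, 46)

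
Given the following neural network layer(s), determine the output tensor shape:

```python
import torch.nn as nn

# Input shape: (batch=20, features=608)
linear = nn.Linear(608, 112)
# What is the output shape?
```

Input: (20, 608) -> Output: (20, 112)

Answer: (20, 112)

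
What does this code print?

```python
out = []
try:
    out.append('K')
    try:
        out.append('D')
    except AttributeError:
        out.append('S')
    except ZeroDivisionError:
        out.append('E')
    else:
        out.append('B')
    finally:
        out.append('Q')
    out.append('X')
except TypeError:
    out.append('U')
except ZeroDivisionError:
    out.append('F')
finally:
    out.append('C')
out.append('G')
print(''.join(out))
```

Execution trace: 'K' (try body) → 'D' (inner try body, no exception) → 'B' (inner else) → 'Q' (inner finally) → 'X' (try body, no exception) → 'C' (finally) → 'G' (after the try/except). Output: KDBQXCG

Answer: KDBQXCG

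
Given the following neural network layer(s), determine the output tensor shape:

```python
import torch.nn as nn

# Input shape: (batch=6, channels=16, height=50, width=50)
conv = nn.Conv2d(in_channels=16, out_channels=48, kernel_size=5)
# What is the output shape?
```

Input: (6, 16, 50, 50) -> Output: (6, 48, 46, 46)

Answer: (6, 48, 46, 46)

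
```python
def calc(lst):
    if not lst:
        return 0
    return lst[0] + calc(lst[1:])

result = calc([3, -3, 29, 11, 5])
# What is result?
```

3 + (-3) + 29 + 11 + 5 + 0 = 45

Answer: 45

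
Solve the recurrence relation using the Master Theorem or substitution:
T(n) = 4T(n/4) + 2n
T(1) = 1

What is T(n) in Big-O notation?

By Master Theorem: a=4, b=4, f(n)=2n. Since log_4(4) = 1 and f(n) = Θ(n^1), Case 2 applies. T(n) = O(n log n).

Answer: O(n log n)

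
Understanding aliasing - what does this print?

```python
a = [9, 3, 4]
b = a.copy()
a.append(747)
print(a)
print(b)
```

Key concept: list.copy() creates independent copy.
Step by step:
`a = [9, 3, 4]` → a = [9, 3, 4]
`b = a.copy()` → b = [9, 3, 4]
`a.append(747)` → a = [9, 3, 4, 747]
`print(a)` → prints [9, 3, 4, 747]
`print(b)` → prints [9, 3, 4]

Answer:
[9, 3, 4, 747]
[9, 3, 4]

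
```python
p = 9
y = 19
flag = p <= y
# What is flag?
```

Trace:
`p = 9` → p = 9
`y = 19` → y = 19
`flag = p <= y` → flag = True
So flag = True

Answer: True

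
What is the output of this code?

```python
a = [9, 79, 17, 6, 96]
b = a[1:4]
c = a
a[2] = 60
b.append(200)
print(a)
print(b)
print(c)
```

Key concept: slice vs alias.
Step by step:
`a = [9, 79, 17, 6, 96]` → a = [9, 79, 17, 6, 96]
`b = a[1:4]` → b = [79, 17, 6]
`c = a` → c = [9, 79, 17, 6, 96] (same object as a)
`a[2] = 60` → a = [9, 79, 60, 6, 96] (same object as c); c = [9, 79, 60, 6, 96] (same object as a)
`b.append(200)` → b = [79, 17, 6, 200]
`print(a)` → prints [9, 79, 60, 6, 96]
`print(b)` → prints [79, 17, 6, 200]
`print(c)` → prints [9, 79, 60, 6, 96]

Answer:
[9, 79, 60, 6, 96]
[79, 17, 6, 200]
[9, 79, 60, 6, 96]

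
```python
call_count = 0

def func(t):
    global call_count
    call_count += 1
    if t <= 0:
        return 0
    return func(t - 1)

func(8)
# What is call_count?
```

Linear recursion stepping by 1: 9 calls from t=8 down to ≤0.

Answer: 9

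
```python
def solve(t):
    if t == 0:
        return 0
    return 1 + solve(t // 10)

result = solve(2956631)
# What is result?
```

Count of digits of 2956631: 7

Answer: 7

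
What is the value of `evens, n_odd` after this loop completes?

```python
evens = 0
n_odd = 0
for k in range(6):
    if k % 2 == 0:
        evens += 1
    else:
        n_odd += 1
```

Count evens and odds in range(6)
`evens, n_odd` takes the values: (0, 0) → (1, 0) → (1, 1) → (2, 1) → (2, 2) → (3, 2) → (3, 3)

Answer: 3, 3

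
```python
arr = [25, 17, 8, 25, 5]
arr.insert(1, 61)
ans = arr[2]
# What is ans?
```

Trace:
`arr = [25, 17, 8, 25, 5]` → arr = [25, 17, 8, 25, 5]
`arr.insert(1, 61)` → arr = [25, 61, 17, 8, 25, 5]
`ans = arr[2]` → ans = 17
So ans = 17

Answer: 17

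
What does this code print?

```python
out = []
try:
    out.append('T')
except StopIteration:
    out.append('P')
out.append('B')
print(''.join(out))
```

Execution trace: 'T' (try body, no exception) → 'B' (after the try/except). Output: TB

Answer: TB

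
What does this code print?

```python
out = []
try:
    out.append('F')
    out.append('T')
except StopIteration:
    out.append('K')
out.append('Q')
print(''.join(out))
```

Execution trace: 'F' (try body) → 'T' (try body, no exception) → 'Q' (after the try/except). Output: FTQ

Answer: FTQ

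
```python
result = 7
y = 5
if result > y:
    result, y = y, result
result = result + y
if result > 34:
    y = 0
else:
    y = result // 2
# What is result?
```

Trace:
`result = 7` → result = 7
`y = 5` → y = 5
`if result > y: ...` → result > y is True → result = 5; y = 7
`result = result + y` → result = 12
`if result > 34: ...` → result > 34 is False, take else branch → y = 6
So result = 12

Answer: 12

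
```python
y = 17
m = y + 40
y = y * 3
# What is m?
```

Trace:
`y = 17` → y = 17
`m = y + 40` → m = 57
`y = y * 3` → y = 51
So m = 57

Answer: 57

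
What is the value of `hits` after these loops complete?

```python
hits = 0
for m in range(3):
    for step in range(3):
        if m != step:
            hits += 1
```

3² - 3 (exclude diagonal)
`hits` takes the values: 0 → 1 → 2 → 3 → 4 → 5 → 6

Answer: 6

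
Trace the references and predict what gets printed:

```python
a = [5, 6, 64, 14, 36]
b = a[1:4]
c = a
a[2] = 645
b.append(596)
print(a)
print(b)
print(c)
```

Key concept: slice vs alias.
Step by step:
`a = [5, 6, 64, 14, 36]` → a = [5, 6, 64, 14, 36]
`b = a[1:4]` → b = [6, 64, 14]
`c = a` → c = [5, 6, 64, 14, 36] (same object as a)
`a[2] = 645` → a = [5, 6, 645, 14, 36] (same object as c); c = [5, 6, 645, 14, 36] (same object as a)
`b.append(596)` → b = [6, 64, 14, 596]
`print(a)` → prints [5, 6, 645, 14, 36]
`print(b)` → prints [6, 64, 14, 596]
`print(c)` → prints [5, 6, 645, 14, 36]

Answer:
[5, 6, 645, 14, 36]
[6, 64, 14, 596]
[5, 6, 645, 14, 36]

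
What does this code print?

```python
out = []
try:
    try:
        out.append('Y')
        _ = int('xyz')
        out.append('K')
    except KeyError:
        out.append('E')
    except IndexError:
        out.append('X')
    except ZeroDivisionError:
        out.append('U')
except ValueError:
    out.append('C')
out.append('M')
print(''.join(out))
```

Execution trace: 'Y' (try body) → 'C' (outer except ValueError) → 'M' (after the try/except). Output: YCM

Answer: YCM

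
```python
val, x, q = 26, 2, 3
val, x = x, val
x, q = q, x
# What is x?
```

Trace:
`val, x, q = 26, 2, 3` → val = 26; x = 2; q = 3
`val, x = x, val` → val = 2; x = 26
`x, q = q, x` → x = 3; q = 26
So x = 3

Answer: 3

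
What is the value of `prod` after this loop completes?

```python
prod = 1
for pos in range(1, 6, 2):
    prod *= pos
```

Product of 1, 3, 5, ... up to 5
`prod` takes the values: 1 → 3 → 15

Answer: 15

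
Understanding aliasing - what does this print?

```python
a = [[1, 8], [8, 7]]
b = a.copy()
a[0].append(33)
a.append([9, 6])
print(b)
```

Key concept: shallow copy with nested lists.
Step by step:
`a = [[1, 8], [8, 7]]` → a = [[1, 8], [8, 7]]
`b = a.copy()` → b = [[1, 8], [8, 7]]
`a[0].append(33)` → a = [[1, 8, 33], [8, 7]]; b = [[1, 8, 33], [8, 7]]
`a.append([9, 6])` → a = [[1, 8, 33], [8, 7], [9, 6]]
`print(b)` → prints [[1, 8, 33], [8, 7]]

Answer: [[1, 8, 33], [8, 7]]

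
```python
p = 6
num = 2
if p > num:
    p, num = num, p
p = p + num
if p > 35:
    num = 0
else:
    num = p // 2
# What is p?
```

Trace:
`p = 6` → p = 6
`num = 2` → num = 2
`if p > num: ...` → p > num is True → p = 2; num = 6
`p = p + num` → p = 8
`if p > 35: ...` → p > 35 is False, take else branch → num = 4
So p = 8

Answer: 8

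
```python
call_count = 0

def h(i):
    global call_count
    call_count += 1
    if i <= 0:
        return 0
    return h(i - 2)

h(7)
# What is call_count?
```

Linear recursion stepping by 2: 5 calls from i=7 down to ≤0.

Answer: 5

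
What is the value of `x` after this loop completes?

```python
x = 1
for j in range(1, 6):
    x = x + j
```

Start at 1, add 1 through 5
`x` takes the values: 1 → 2 → 4 → 7 → 11 → 16

Answer: 16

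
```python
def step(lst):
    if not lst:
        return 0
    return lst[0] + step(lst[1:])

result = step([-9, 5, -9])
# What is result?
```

(-9) + 5 + (-9) + 0 = -13

Answer: -13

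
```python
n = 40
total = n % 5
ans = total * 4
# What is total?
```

Trace:
`n = 40` → n = 40
`total = n % 5` → total = 0
`ans = total * 4` → ans = 0
So total = 0

Answer: 0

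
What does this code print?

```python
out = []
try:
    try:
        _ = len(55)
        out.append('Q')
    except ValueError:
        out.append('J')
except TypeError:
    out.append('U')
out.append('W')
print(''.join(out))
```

Execution trace: 'U' (outer except TypeError) → 'W' (after the try/except). Output: UW

Answer: UW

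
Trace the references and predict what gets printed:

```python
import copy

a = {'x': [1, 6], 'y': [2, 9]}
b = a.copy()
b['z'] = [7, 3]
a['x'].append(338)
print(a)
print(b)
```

Key concept: shallow copy of dict with mutable values.
Step by step:
`a = {'x': [1, 6], 'y': [2, 9]}` → a = {'x': [1, 6], 'y': [2, 9]}
`b = a.copy()` → b = {'x': [1, 6], 'y': [2, 9]}
`b['z'] = [7, 3]` → b = {'x': [1, 6], 'y': [2, 9], 'z': [7, 3]}
`a['x'].append(338)` → a = {'x': [1, 6, 338], 'y': [2, 9]}; b = {'x': [1, 6, 338], 'y': [2, 9], 'z': [7, 3]}
`print(a)` → prints {'x': [1, 6, 338], 'y': [2, 9]}
`print(b)` → prints {'x': [1, 6, 338], 'y': [2, 9], 'z': [7, 3]}

Answer:
{'x': [1, 6, 338], 'y': [2, 9]}
{'x': [1, 6, 338], 'y': [2, 9], 'z': [7, 3]}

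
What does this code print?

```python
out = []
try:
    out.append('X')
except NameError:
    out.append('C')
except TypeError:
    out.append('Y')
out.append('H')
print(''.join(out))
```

Execution trace: 'X' (try body, no exception) → 'H' (after the try/except). Output: XH

Answer: XH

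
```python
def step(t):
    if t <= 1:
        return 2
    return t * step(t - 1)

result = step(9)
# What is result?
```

step(9) = 9 * 8 * 7 * 6 * 5 * 4 * 3 * 2 * 2 = 725760

Answer: 725760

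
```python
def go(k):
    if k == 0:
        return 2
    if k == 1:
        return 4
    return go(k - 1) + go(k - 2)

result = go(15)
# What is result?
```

Build up from base cases: go(0)=2, go(1)=4, go(2)=6, go(3)=10, go(4)=16, go(5)=26, go(6)=42, ..., go(15)=3194

Answer: 3194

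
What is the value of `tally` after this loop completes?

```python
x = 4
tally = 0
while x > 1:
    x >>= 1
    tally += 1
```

Count right shifts until 1
`tally` takes the values: 0 → 1 → 2

Answer: 2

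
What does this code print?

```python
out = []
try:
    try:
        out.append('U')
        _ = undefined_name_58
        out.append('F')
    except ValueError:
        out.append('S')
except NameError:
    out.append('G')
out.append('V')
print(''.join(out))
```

Execution trace: 'U' (try body) → 'G' (outer except NameError) → 'V' (after the try/except). Output: UGV

Answer: UGV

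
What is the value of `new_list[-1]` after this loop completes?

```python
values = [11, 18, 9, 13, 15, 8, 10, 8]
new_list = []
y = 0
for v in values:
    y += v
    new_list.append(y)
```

Cumulative sum ends at 92
`new_list` takes the values: [] → [11] → [11, 29] → [11, 29, 38] → [11, 29, 38, 51] → [11, 29, 38, 51, 66] → [11, 29, 38, 51, 66, 74] → [11, 29, 38, 51, 66, 74, 84] → [11, 29, 38, 51, 66, 74, 84, 92]
So `new_list[-1]` = 92

Answer: 92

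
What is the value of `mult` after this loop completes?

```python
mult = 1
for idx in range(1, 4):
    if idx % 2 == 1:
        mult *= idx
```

Product of odd numbers 1 to 3
`mult` takes the values: 1 → 3

Answer: 3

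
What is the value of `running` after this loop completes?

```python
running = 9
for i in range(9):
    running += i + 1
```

Start at 9, add 1 to 9 = 54
`running` takes the values: 9 → 10 → 12 → 15 → 19 → 24 → 30 → 37 → 45 → 54

Answer: 54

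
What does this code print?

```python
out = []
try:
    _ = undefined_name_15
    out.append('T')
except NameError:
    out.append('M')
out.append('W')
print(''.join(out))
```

Execution trace: 'M' (except NameError) → 'W' (after the try/except). Output: MW

Answer: MW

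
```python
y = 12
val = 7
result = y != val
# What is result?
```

Trace:
`y = 12` → y = 12
`val = 7` → val = 7
`result = y != val` → result = True
So result = True

Answer: True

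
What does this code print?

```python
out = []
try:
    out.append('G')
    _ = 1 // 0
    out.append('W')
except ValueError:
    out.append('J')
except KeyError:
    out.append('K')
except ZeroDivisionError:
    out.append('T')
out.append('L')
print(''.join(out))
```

Execution trace: 'G' (try body) → 'T' (except ZeroDivisionError) → 'L' (after the try/except). Output: GTL

Answer: GTL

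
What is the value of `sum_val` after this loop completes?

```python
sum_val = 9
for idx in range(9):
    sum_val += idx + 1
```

Start at 9, add 1 to 9 = 54
`sum_val` takes the values: 9 → 10 → 12 → 15 → 19 → 24 → 30 → 37 → 45 → 54

Answer: 54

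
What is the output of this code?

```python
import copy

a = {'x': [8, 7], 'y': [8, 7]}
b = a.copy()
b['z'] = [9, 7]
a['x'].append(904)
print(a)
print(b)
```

Key concept: shallow copy of dict with mutable values.
Step by step:
`a = {'x': [8, 7], 'y': [8, 7]}` → a = {'x': [8, 7], 'y': [8, 7]}
`b = a.copy()` → b = {'x': [8, 7], 'y': [8, 7]}
`b['z'] = [9, 7]` → b = {'x': [8, 7], 'y': [8, 7], 'z': [9, 7]}
`a['x'].append(904)` → a = {'x': [8, 7, 904], 'y': [8, 7]}; b = {'x': [8, 7, 904], 'y': [8, 7], 'z': [9, 7]}
`print(a)` → prints {'x': [8, 7, 904], 'y': [8, 7]}
`print(b)` → prints {'x': [8, 7, 904], 'y': [8, 7], 'z': [9, 7]}

Answer:
{'x': [8, 7, 904], 'y': [8, 7]}
{'x': [8, 7, 904], 'y': [8, 7], 'z': [9, 7]}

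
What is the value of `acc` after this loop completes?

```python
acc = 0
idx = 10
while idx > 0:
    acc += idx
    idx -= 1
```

Sum 10 down to 1
`acc` takes the values: 0 → 10 → 19 → 27 → 34 → 40 → 45 → 49 → 52 → 54 → 55

Answer: 55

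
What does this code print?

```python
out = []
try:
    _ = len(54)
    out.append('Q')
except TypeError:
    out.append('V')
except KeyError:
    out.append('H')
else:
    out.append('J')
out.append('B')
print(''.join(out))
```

Execution trace: 'V' (except TypeError) → 'B' (after the try/except). Output: VB

Answer: VB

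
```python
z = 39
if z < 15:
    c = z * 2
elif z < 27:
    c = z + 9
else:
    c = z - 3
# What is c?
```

Trace:
`z = 39` → z = 39
`if z < 15: ...` → z < 15 is False, z < 27 is False, take else branch → c = 36
So c = 36

Answer: 36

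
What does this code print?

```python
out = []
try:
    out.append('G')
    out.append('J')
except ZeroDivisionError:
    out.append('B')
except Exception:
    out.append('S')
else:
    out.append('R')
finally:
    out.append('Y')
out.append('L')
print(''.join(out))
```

Execution trace: 'G' (try body) → 'J' (try body, no exception) → 'R' (else) → 'Y' (finally) → 'L' (after the try/except). Output: GJRYL

Answer: GJRYL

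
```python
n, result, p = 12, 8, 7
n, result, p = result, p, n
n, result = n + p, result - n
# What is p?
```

Trace:
`n, result, p = 12, 8, 7` → n = 12; result = 8; p = 7
`n, result, p = result, p, n` → n = 8; result = 7; p = 12
`n, result = n + p, result - n` → n = 20; result = -1
So p = 12

Answer: 12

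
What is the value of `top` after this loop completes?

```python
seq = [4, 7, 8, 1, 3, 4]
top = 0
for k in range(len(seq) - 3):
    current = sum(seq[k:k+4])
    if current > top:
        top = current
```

Max sum of 4-element window in [4, 7, 8, 1, 3, 4]
`top` takes the values: 0 → 20

Answer: 20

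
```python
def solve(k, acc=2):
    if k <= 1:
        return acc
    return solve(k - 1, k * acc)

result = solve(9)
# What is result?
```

Accumulator trace (n, acc): (9, 2) -> (8, 18) -> (7, 144) -> (6, 1008) -> (5, 6048) -> (4, 30240) -> (3, 120960) -> (2, 362880) -> (1, 725760) -> return 725760

Answer: 725760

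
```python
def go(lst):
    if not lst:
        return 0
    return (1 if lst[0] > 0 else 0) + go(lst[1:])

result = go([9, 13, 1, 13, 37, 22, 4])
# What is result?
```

Count of positive elements in [9, 13, 1, 13, 37, 22, 4] = 7

Answer: 7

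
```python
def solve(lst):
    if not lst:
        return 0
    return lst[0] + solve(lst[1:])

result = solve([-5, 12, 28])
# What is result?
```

(-5) + 12 + 28 + 0 = 35

Answer: 35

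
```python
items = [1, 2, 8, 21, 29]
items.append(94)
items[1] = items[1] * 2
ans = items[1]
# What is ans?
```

Trace:
`items = [1, 2, 8, 21, 29]` → items = [1, 2, 8, 21, 29]
`items.append(94)` → items = [1, 2, 8, 21, 29, 94]
`items[1] = items[1] * 2` → items = [1, 4, 8, 21, 29, 94]
`ans = items[1]` → ans = 4
So ans = 4

Answer: 4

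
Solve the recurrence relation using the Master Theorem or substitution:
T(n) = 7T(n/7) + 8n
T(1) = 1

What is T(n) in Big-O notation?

By Master Theorem: a=7, b=7, f(n)=8n. Since log_7(7) = 1 and f(n) = Θ(n^1), Case 2 applies. T(n) = O(n log n).

Answer: O(n log n)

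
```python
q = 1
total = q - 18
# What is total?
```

Trace:
`q = 1` → q = 1
`total = q - 18` → total = -17
So total = -17

Answer: -17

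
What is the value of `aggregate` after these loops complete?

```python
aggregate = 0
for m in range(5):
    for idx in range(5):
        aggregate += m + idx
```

Sum of all m+idx for m,idx in 5x5
`aggregate` takes the values: 0 → 1 → 3 → 6 → 10 → 11 → 13 → 16 → 20 → 25 → 27 → 30 → 34 → 39 → 45 → 48 → 52 → 57 → 63 → 70 → 74 → 79 → 85 → 92 → 100

Answer: 100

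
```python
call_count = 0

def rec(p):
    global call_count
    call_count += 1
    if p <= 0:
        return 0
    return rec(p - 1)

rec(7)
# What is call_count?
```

Linear recursion stepping by 1: 8 calls from p=7 down to ≤0.

Answer: 8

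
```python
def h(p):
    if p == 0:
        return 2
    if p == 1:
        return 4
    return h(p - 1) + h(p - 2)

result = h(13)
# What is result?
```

Build up from base cases: h(0)=2, h(1)=4, h(2)=6, h(3)=10, h(4)=16, h(5)=26, h(6)=42, ..., h(13)=1220

Answer: 1220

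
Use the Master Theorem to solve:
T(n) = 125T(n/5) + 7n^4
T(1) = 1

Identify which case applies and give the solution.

a=125, b=5, f(n)=7n^4. log_5(125) = 3. Since c=4 > 3 and the regularity condition holds (125(n/5)^4 = (125/5^4)n^4 with 125/5^4 < 1), Case 3 applies: T(n) = Θ(f(n)) = O(n^4).

Answer: O(n^4) - Case 3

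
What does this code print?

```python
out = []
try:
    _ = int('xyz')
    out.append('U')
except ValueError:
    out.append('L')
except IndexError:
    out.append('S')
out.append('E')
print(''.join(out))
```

Execution trace: 'L' (except ValueError) → 'E' (after the try/except). Output: LE

Answer: LE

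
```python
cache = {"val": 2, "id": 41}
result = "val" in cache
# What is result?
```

Trace:
`cache = {"val": 2, "id": 41}` → cache = {'val': 2, 'id': 41}
`result = "val" in cache` → result = True
So result = True

Answer: True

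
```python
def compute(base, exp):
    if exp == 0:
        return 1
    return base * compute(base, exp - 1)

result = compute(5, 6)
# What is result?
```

compute(5, 6) = 5 * 5 * 5 * 5 * 5 * 5 = 15625

Answer: 15625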